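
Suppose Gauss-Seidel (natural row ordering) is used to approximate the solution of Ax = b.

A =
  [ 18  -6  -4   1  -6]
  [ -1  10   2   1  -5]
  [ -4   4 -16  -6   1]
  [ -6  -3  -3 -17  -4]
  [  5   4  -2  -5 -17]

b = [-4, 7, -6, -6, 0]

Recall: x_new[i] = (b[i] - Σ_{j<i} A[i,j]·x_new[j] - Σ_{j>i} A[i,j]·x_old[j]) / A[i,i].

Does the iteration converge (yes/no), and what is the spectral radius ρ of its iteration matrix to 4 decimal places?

yes, ρ = 0.5646

Split A = D + L + U, D = diag(18, 10, -16, -17, -17).
Gauss-Seidel: T = -(D+L)⁻¹U, row 0 first, T[0,1] = -(-6)/(18) = +0.3333; later rows by forward substitution.
  T[0,:] = [+0.0000, +0.3333, +0.2222, -0.0556, +0.3333]
  T[1,:] = [+0.0000, +0.0333, -0.1778, -0.1056, +0.5333]
  T[2,:] = [+0.0000, -0.0750, -0.1000, -0.3875, +0.1125]
  T[3,:] = [+0.0000, -0.1103, -0.0294, +0.1066, -0.4669]
  T[4,:] = [+0.0000, +0.1471, +0.0439, -0.0269, +0.3476]
|λ(T)| sorted: 0.5646, 0.2443, 0.1506, 0.0833, 0.0000.
ρ = 0.5646; 0.5646 < 1 ⇒ converges.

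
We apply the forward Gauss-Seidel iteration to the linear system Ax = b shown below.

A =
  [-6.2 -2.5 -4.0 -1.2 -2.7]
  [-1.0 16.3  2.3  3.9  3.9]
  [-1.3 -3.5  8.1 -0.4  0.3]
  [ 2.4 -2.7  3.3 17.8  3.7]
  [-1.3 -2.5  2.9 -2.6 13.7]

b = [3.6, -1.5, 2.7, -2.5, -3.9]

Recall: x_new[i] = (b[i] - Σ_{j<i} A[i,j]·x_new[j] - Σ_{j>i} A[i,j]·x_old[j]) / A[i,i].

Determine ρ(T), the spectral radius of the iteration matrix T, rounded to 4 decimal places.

0.2209

Write A = D+L+U with D = diag(-6.2, 16.3, 8.1, 17.8, 13.7).
T_GS = -(D+L)⁻¹U: row 0 first, T[0,1] = -(-2.5)/(-6.2) = -0.4032; later rows by forward substitution.
  T[0,:] = [+0.0000  -0.4032  -0.6452  -0.1935  -0.4355]
  T[1,:] = [+0.0000  -0.0247  -0.1807  -0.2511  -0.2660]
  T[2,:] = [+0.0000  -0.0754  -0.1816  -0.0902  -0.2219]
  T[3,:] = [+0.0000  +0.0646  +0.0933  +0.0047  -0.1484]
  T[4,:] = [+0.0000  -0.0146  -0.0380  -0.0442  -0.0711]
|roots of det(T-λI)|: 0.2209, 0.0950, 0.0514, 0.0514, 0.0000.
spectral radius ρ = 0.2209; 0.2209 < 1 ⇒ converges.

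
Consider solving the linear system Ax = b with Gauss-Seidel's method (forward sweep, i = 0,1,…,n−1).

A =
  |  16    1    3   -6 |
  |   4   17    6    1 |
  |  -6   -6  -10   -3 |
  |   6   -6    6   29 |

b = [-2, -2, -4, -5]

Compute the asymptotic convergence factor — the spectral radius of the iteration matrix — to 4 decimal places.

Diagonal D = diag(16, 17, -10, 29); L, U strict lower/upper.
T_GS = -(D+L)⁻¹U: row 0 first, T[0,1] = -(1)/(16) = -0.0625; later rows by forward substitution.
  T[0,:] = [+0.0000 -0.0625 -0.1875 +0.3750]
  T[1,:] = [+0.0000 +0.0147 -0.3088 -0.1471]
  T[2,:] = [+0.0000 +0.0287 +0.2978 -0.4368]
  T[3,:] = [+0.0000 +0.0100 -0.0867 -0.0176]
|roots of det(T-λI)|: 0.3798, 0.0600, 0.0600, 0.0000.
spectral radius ρ = 0.3798; 0.3798 < 1 ⇒ converges.

0.3798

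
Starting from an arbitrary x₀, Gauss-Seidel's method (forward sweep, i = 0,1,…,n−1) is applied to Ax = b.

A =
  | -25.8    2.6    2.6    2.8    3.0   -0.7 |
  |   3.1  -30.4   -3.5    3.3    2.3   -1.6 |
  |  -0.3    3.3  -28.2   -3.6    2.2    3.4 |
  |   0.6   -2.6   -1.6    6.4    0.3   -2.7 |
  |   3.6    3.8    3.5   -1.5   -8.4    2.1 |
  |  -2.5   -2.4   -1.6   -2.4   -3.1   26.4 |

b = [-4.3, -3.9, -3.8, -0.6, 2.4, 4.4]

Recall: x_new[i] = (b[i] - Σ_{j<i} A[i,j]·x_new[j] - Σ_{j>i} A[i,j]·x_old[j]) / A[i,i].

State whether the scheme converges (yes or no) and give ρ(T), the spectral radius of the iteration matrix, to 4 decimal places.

Write A = D+L+U with D = diag(-25.8, -30.4, -28.2, 6.4, -8.4, 26.4).
T_GS = -(D+L)⁻¹U: row 0 first, T[0,5] = -(-0.7)/(-25.8) = -0.0271; later rows by forward substitution.
  T[0,:] = [+0.0000, +0.1008, +0.1008, +0.1085, +0.1163, -0.0271]
  T[1,:] = [+0.0000, +0.0103, -0.1049, +0.1196, +0.0875, -0.0554]
  T[2,:] = [+0.0000, +0.0001, -0.0133, -0.1148, +0.0870, +0.1144]
  T[3,:] = [+0.0000, -0.0052, -0.0554, +0.0097, -0.0005, +0.4305]
  T[4,:] = [+0.0000, +0.0488, +0.0001, +0.0511, +0.1258, +0.1841]
  T[5,:] = [+0.0000, +0.0157, -0.0058, +0.0211, +0.0390, +0.0601]
|roots of det(T-λI)|: 0.2357, 0.1061, 0.0659, 0.0316, 0.0316, 0.0000.
ρ(T) = max|λ| = 0.2357; 0.2357 < 1: convergent.

yes, ρ = 0.2357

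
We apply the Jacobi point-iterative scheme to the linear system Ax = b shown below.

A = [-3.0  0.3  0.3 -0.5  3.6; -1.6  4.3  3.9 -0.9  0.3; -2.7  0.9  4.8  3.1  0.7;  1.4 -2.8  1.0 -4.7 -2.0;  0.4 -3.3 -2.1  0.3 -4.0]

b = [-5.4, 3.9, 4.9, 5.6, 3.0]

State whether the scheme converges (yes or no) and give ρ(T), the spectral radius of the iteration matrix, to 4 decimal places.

A = D + L + U where D = diag(-3, 4.3, 4.8, -4.7, -4).
Jacobi: T = -D⁻¹(L+U), T[2,1] = -(0.9)/(4.8) = -0.1875; T[2,2] = 0.
  T[0,:] = [+0.0000, +0.1000, +0.1000, -0.1667, +1.2000]
  T[1,:] = [+0.3721, +0.0000, -0.9070, +0.2093, -0.0698]
  T[2,:] = [+0.5625, -0.1875, +0.0000, -0.6458, -0.1458]
  T[3,:] = [+0.2979, -0.5957, +0.2128, +0.0000, -0.4255]
  T[4,:] = [+0.1000, -0.8250, -0.5250, +0.0750, +0.0000]
eigenvalue magnitudes: 1.3213, 0.9426, 0.9426, 0.5001, 0.5001.
ρ(T) = max|λ| = 1.3213; 1.3213 > 1 ⇒ diverges.

no, ρ = 1.3213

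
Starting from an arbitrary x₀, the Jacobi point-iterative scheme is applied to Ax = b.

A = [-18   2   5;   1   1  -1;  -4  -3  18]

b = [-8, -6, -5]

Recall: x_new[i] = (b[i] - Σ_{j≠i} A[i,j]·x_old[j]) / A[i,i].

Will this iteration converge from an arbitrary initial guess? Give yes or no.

yes

A = D + L + U where D = diag(-18, 1, 18).
T_J = -D⁻¹(L+U): T[1,2] = -(-1)/(1) = +1.0000; T[1,1] = 0.
  T[0,:] = [+0.0000 +0.1111 +0.2778]
  T[1,:] = [-1.0000 +0.0000 +1.0000]
  T[2,:] = [+0.2222 +0.1667 +0.0000]
|roots of det(T-λI)|: 0.4120, 0.2290, 0.2290.
ρ(T) = max|λ| = 0.4120; 0.4120 < 1, so it converges for any x₀.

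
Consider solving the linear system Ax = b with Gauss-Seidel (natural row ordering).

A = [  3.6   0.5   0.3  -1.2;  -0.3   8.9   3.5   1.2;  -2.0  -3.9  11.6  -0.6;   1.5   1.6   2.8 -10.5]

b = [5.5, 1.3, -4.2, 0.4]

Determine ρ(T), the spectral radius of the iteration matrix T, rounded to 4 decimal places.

0.1655

Diagonal D = diag(3.6, 8.9, 11.6, -10.5); L, U strict lower/upper.
Gauss-Seidel: T = -(D+L)⁻¹U, row 0 first, T[0,3] = -(-1.2)/(3.6) = +0.3333; later rows by forward substitution.
  T[0,:] = [+0.0000 -0.1389 -0.0833 +0.3333]
  T[1,:] = [+0.0000 -0.0047 -0.3961 -0.1236]
  T[2,:] = [+0.0000 -0.0255 -0.1475 +0.0676]
  T[3,:] = [+0.0000 -0.0274 -0.1116 +0.0468]
|eigenvalues of T|: 0.1655, 0.0878, 0.0278, 0.0000.
spectral radius ρ = 0.1655; 0.1655 < 1: convergent.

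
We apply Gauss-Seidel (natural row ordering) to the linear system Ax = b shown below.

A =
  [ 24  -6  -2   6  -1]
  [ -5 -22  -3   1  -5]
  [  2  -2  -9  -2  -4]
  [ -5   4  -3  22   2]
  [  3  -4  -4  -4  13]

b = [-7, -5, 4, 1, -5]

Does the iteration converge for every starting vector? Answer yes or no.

yes

Write A = D+L+U with D = diag(24, -22, -9, 22, 13).
Gauss-Seidel: T = -(D+L)⁻¹U, row 0 first, T[0,1] = -(-6)/(24) = +0.2500; later rows by forward substitution.
  T[0,:] = [+0.0000  +0.2500  +0.0833  -0.2500  +0.0417]
  T[1,:] = [+0.0000  -0.0568  -0.1553  +0.1023  -0.2367]
  T[2,:] = [+0.0000  +0.0682  +0.0530  -0.3005  -0.3826]
  T[3,:] = [+0.0000  +0.0764  +0.0544  -0.1164  -0.0906]
  T[4,:] = [+0.0000  -0.0307  -0.0340  -0.0391  -0.2280]
eigenvalue magnitudes: 0.2799, 0.0956, 0.0956, 0.0621, 0.0000.
ρ = 0.2799; 0.2799 < 1 ⇒ converges.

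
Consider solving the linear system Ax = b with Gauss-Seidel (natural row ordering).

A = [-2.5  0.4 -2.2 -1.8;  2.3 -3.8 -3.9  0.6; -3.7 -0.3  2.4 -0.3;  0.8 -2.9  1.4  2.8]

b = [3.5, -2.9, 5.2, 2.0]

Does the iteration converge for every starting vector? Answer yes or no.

Let D = diag(-2.5, -3.8, 2.4, 2.8); L, U the strict triangles.
Gauss-Seidel: T = -(D+L)⁻¹U, row 0 first, T[0,3] = -(-1.8)/(-2.5) = -0.7200; later rows by forward substitution.
  T[0,:] = [+0.0000, +0.1600, -0.8800, -0.7200]
  T[1,:] = [+0.0000, +0.0968, -1.5589, -0.2779]
  T[2,:] = [+0.0000, +0.2588, -1.5515, -1.0197]
  T[3,:] = [+0.0000, -0.0748, -0.5874, +0.4278]
|eigenvalues of T|: 1.6310, 0.6100, 0.0059, 0.0000.
ρ = 1.6310; 1.6310 > 1, so it fails to converge.

no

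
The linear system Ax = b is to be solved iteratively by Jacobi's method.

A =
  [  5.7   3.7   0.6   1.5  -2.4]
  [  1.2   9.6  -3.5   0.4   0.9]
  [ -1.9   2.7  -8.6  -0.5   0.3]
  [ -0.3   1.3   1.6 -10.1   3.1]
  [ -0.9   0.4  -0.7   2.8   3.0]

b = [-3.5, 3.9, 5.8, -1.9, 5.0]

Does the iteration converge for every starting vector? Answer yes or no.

yes

Let D = diag(5.7, 9.6, -8.6, -10.1, 3); L, U the strict triangles.
Jacobi T = -D⁻¹(L+U): T[0,4] = -(-2.4)/(5.7) = +0.4211; T[0,0] = 0.
  T[0,:] = [+0.0000 -0.6491 -0.1053 -0.2632 +0.4211]
  T[1,:] = [-0.1250 +0.0000 +0.3646 -0.0417 -0.0938]
  T[2,:] = [-0.2209 +0.3140 +0.0000 -0.0581 +0.0349]
  T[3,:] = [-0.0297 +0.1287 +0.1584 +0.0000 +0.3069]
  T[4,:] = [+0.3000 -0.1333 +0.2333 -0.9333 +0.0000]
|roots of det(T-λI)|: 0.6559, 0.5172, 0.5172, 0.3994, 0.3994.
spectral radius ρ = 0.6559; 0.6559 < 1, so it converges for any x₀.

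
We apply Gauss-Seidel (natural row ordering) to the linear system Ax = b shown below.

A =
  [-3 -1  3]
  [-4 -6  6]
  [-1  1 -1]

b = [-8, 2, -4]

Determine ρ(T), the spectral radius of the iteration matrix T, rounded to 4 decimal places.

Split A = D + L + U, D = diag(-3, -6, -1).
T_GS = -(D+L)⁻¹U: row 0 first, T[0,2] = -(3)/(-3) = +1.0000; later rows by forward substitution.
  T[0,:] = [+0.0000, -0.3333, +1.0000]
  T[1,:] = [+0.0000, +0.2222, +0.3333]
  T[2,:] = [+0.0000, +0.5556, -0.6667]
|eigenvalues of T|: 0.8409, 0.3964, 0.0000.
spectral radius ρ = 0.8409; 0.8409 < 1 ⇒ converges.

0.8409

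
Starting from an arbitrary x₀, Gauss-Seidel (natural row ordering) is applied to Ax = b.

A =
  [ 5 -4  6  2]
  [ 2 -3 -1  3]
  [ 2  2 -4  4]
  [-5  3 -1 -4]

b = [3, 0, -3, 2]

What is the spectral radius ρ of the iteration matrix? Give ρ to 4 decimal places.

A = D + L + U where D = diag(5, -3, -4, -4).
T_GS = -(D+L)⁻¹U: row 0 first, T[0,2] = -(6)/(5) = -1.2000; later rows by forward substitution.
  T[0,:] = [+0.0000 +0.8000 -1.2000 -0.4000]
  T[1,:] = [+0.0000 +0.5333 -1.1333 +0.7333]
  T[2,:] = [+0.0000 +0.6667 -1.1667 +1.1667]
  T[3,:] = [+0.0000 -0.7667 +0.9417 +0.7583]
|λ(T)| sorted: 1.1477, 0.5389, 0.5389, 0.0000.
ρ(T) = max|λ| = 1.1477; 1.1477 > 1, so it fails to converge.

1.1477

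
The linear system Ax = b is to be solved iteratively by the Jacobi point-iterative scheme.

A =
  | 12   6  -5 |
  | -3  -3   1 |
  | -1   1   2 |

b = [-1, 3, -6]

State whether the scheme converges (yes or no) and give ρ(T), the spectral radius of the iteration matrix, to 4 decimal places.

Let D = diag(12, -3, 2); L, U the strict triangles.
Jacobi: T = -D⁻¹(L+U), T[1,2] = -(1)/(-3) = +0.3333; T[1,1] = 0.
  T[0,:] = [+0.0000 -0.5000 +0.4167]
  T[1,:] = [-1.0000 +0.0000 +0.3333]
  T[2,:] = [+0.5000 -0.5000 +0.0000]
|eigenvalues of T|: 0.8318, 0.5666, 0.2652.
ρ(T) = max|λ| = 0.8318; 0.8318 < 1: convergent.

yes, ρ = 0.8318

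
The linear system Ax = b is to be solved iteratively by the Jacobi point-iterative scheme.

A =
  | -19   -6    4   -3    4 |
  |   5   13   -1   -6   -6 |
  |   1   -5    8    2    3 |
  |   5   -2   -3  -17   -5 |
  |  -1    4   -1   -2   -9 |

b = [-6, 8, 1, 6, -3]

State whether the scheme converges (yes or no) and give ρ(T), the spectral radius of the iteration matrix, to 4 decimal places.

yes, ρ = 0.8891

Diagonal D = diag(-19, 13, 8, -17, -9); L, U strict lower/upper.
Jacobi T = -D⁻¹(L+U): T[4,1] = -(4)/(-9) = +0.4444; T[4,4] = 0.
  T[0,:] = [+0.0000 -0.3158 +0.2105 -0.1579 +0.2105]
  T[1,:] = [-0.3846 +0.0000 +0.0769 +0.4615 +0.4615]
  T[2,:] = [-0.1250 +0.6250 +0.0000 -0.2500 -0.3750]
  T[3,:] = [+0.2941 -0.1176 -0.1765 +0.0000 -0.2941]
  T[4,:] = [-0.1111 +0.4444 -0.1111 -0.2222 +0.0000]
moduli |λ_i(T)| = 0.8891, 0.5127, 0.5127, 0.2438, 0.0078.
spectral radius ρ = 0.8891; 0.8891 < 1: convergent.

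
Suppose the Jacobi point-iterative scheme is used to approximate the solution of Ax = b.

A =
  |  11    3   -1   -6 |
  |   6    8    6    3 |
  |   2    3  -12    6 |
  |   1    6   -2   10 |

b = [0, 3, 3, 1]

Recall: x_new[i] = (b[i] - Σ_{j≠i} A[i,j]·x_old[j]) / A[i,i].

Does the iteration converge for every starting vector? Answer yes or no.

A = D + L + U where D = diag(11, 8, -12, 10).
T_J = -D⁻¹(L+U): T[2,1] = -(3)/(-12) = +0.2500; T[2,2] = 0.
  T[0,:] = [+0.0000 -0.2727 +0.0909 +0.5455]
  T[1,:] = [-0.7500 +0.0000 -0.7500 -0.3750]
  T[2,:] = [+0.1667 +0.2500 +0.0000 +0.5000]
  T[3,:] = [-0.1000 -0.6000 +0.2000 +0.0000]
|λ(T)| sorted: 0.9077, 0.7208, 0.7208, 0.0018.
spectral radius ρ = 0.9077; 0.9077 < 1, so it converges for any x₀.

yes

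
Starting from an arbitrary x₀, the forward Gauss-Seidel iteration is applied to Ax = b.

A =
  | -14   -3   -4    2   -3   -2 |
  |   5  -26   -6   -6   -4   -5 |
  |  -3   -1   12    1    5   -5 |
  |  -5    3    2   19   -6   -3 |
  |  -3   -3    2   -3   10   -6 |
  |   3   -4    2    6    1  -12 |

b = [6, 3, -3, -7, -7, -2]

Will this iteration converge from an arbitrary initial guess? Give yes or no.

yes

A = D + L + U where D = diag(-14, -26, 12, 19, 10, -12).
GS T = -(D+L)⁻¹U: row 0 first, T[0,1] = -(-3)/(-14) = -0.2143; later rows by forward substitution.
  T[0,:] = [+0.0000 -0.2143 -0.2857 +0.1429 -0.2143 -0.1429]
  T[1,:] = [+0.0000 -0.0412 -0.2857 -0.2033 -0.1951 -0.2198]
  T[2,:] = [+0.0000 -0.0570 -0.0952 -0.0646 -0.4865 +0.3626]
  T[3,:] = [+0.0000 -0.0439 -0.0201 +0.0765 +0.3414 +0.1168]
  T[4,:] = [+0.0000 -0.0784 -0.1584 +0.0177 +0.0769 +0.4537]
  T[5,:] = [+0.0000 -0.0778 -0.0153 +0.1324 +0.1075 +0.1942]
moduli |λ_i(T)| = 0.5695, 0.2991, 0.1546, 0.1461, 0.0507, 0.0000.
ρ = 0.5695; 0.5695 < 1: convergent.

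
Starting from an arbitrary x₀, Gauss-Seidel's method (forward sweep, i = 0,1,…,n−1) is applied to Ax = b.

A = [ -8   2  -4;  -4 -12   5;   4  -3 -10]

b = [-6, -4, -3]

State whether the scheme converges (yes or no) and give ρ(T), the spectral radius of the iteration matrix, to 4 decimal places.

Diagonal D = diag(-8, -12, -10); L, U strict lower/upper.
Gauss-Seidel: T = -(D+L)⁻¹U, row 0 first, T[0,1] = -(2)/(-8) = +0.2500; later rows by forward substitution.
  T[0,:] = [+0.0000 +0.2500 -0.5000]
  T[1,:] = [+0.0000 -0.0833 +0.5833]
  T[2,:] = [+0.0000 +0.1250 -0.3750]
|λ(T)| sorted: 0.5361, 0.0777, 0.0000.
ρ = 0.5361; 0.5361 < 1 ⇒ converges.

yes, ρ = 0.5361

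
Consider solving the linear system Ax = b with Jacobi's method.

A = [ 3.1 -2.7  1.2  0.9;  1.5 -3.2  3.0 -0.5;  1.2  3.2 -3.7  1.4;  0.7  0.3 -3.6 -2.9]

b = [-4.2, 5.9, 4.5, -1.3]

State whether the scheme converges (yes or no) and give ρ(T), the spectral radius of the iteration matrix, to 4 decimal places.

no, ρ = 1.1219

A = D + L + U where D = diag(3.1, -3.2, -3.7, -2.9).
T_J = -D⁻¹(L+U): T[2,1] = -(3.2)/(-3.7) = +0.8649; T[2,2] = 0.
  T[0,:] = [+0.0000, +0.8710, -0.3871, -0.2903]
  T[1,:] = [+0.4688, +0.0000, +0.9375, -0.1562]
  T[2,:] = [+0.3243, +0.8649, +0.0000, +0.3784]
  T[3,:] = [+0.2414, +0.1034, -1.2414, +0.0000]
eigenvalue magnitudes: 1.1219, 0.8936, 0.7191, 0.7191.
spectral radius ρ = 1.1219; 1.1219 > 1, so it fails to converge.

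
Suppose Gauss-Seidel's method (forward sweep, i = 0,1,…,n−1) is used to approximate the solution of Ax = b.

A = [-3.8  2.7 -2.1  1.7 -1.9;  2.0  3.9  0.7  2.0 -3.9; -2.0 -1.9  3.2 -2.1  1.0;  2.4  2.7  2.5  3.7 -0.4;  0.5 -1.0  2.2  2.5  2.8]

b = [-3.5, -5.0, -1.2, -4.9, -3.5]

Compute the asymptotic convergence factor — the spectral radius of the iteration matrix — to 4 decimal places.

1.2694

Let D = diag(-3.8, 3.9, 3.2, 3.7, 2.8); L, U the strict triangles.
GS T = -(D+L)⁻¹U: row 0 first, T[0,3] = -(1.7)/(-3.8) = +0.4474; later rows by forward substitution.
  T[0,:] = [+0.0000 +0.7105 -0.5526 +0.4474 -0.5000]
  T[1,:] = [+0.0000 -0.3644 +0.1039 -0.7422 +1.2564]
  T[2,:] = [+0.0000 +0.2277 -0.2837 +0.4952 +0.1210]
  T[3,:] = [+0.0000 -0.3489 +0.4743 -0.0831 -0.5662]
  T[4,:] = [+0.0000 -0.1245 -0.0648 -0.6598 +0.9484]
moduli |λ_i(T)| = 1.2694, 0.9793, 0.0417, 0.0312, 0.0000.
ρ = 1.2694; 1.2694 > 1, so it fails to converge.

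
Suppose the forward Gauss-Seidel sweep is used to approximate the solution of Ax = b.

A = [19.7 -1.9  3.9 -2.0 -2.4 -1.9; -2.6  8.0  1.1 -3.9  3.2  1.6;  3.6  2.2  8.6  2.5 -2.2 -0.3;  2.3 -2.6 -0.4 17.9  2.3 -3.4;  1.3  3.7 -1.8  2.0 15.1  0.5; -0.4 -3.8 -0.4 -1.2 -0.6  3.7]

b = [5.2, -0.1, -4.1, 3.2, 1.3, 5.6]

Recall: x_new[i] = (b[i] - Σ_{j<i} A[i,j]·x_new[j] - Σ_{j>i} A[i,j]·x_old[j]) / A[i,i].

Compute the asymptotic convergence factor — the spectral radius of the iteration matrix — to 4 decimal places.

A = D + L + U where D = diag(19.7, 8, 8.6, 17.9, 15.1, 3.7).
Gauss-Seidel: T = -(D+L)⁻¹U, row 0 first, T[0,2] = -(3.9)/(19.7) = -0.1980; later rows by forward substitution.
  T[0,:] = [+0.0000 +0.0964 -0.1980 +0.1015 +0.1218 +0.0964]
  T[1,:] = [+0.0000 +0.0313 -0.2018 +0.5205 -0.3604 -0.1687]
  T[2,:] = [+0.0000 -0.0484 +0.1345 -0.4663 +0.2970 +0.0377]
  T[3,:] = [+0.0000 -0.0089 -0.0009 +0.0521 -0.1899 +0.1539]
  T[4,:] = [+0.0000 -0.0206 +0.0827 -0.1988 +0.1384 -0.0160]
  T[5,:] = [+0.0000 +0.0312 -0.2010 +0.4798 -0.3640 -0.1114]
|λ(T)| sorted: 0.5449, 0.1966, 0.0631, 0.0631, 0.0042, 0.0000.
ρ(T) = max|λ| = 0.5449; 0.5449 < 1 ⇒ converges.

0.5449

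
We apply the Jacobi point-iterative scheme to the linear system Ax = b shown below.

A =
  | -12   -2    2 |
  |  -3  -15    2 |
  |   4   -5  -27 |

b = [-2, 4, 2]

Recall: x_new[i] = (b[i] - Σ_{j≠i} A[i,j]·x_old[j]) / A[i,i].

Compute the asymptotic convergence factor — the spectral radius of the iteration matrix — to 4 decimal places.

0.2160

Diagonal D = diag(-12, -15, -27); L, U strict lower/upper.
Jacobi: T = -D⁻¹(L+U), T[0,2] = -(2)/(-12) = +0.1667; T[0,0] = 0.
  T[0,:] = [+0.0000  -0.1667  +0.1667]
  T[1,:] = [-0.2000  +0.0000  +0.1333]
  T[2,:] = [+0.1481  -0.1852  +0.0000]
moduli |λ_i(T)| = 0.2160, 0.1155, 0.1155.
spectral radius ρ = 0.2160; 0.2160 < 1 ⇒ converges.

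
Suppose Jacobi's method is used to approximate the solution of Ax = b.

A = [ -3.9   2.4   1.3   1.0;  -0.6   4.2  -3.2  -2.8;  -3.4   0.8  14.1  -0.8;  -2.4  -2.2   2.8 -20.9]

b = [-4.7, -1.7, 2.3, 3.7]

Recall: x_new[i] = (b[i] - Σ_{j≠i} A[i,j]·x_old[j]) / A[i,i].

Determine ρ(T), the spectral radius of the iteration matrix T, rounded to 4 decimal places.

A = D + L + U where D = diag(-3.9, 4.2, 14.1, -20.9).
Jacobi: T = -D⁻¹(L+U), T[1,3] = -(-2.8)/(4.2) = +0.6667; T[1,1] = 0.
  T[0,:] = [+0.0000  +0.6154  +0.3333  +0.2564]
  T[1,:] = [+0.1429  +0.0000  +0.7619  +0.6667]
  T[2,:] = [+0.2411  -0.0567  +0.0000  +0.0567]
  T[3,:] = [-0.1148  -0.1053  +0.1340  +0.0000]
|eigenvalues of T|: 0.4523, 0.3505, 0.3505, 0.1768.
ρ = 0.4523; 0.4523 < 1: convergent.

0.4523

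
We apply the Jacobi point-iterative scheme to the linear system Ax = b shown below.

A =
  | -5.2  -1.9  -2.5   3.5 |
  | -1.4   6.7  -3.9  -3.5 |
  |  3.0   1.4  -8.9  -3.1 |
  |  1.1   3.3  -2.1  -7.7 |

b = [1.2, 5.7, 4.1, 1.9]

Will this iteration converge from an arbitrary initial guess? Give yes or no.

A = D + L + U where D = diag(-5.2, 6.7, -8.9, -7.7).
T_J = -D⁻¹(L+U): T[0,1] = -(-1.9)/(-5.2) = -0.3654; T[0,0] = 0.
  T[0,:] = [+0.0000 -0.3654 -0.4808 +0.6731]
  T[1,:] = [+0.2090 +0.0000 +0.5821 +0.5224]
  T[2,:] = [+0.3371 +0.1573 +0.0000 -0.3483]
  T[3,:] = [+0.1429 +0.4286 -0.2727 +0.0000]
|λ(T)| sorted: 0.8302, 0.5525, 0.5174, 0.5174.
ρ = 0.8302; 0.8302 < 1 ⇒ converges.

yes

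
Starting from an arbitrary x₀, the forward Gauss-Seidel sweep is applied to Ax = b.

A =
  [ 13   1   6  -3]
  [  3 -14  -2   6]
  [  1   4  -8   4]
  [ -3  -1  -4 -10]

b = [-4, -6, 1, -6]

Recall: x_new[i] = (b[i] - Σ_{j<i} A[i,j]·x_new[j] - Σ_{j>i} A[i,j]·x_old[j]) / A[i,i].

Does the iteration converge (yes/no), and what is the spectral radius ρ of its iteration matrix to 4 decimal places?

yes, ρ = 0.7696

Diagonal D = diag(13, -14, -8, -10); L, U strict lower/upper.
Gauss-Seidel: T = -(D+L)⁻¹U, row 0 first, T[0,1] = -(1)/(13) = -0.0769; later rows by forward substitution.
  T[0,:] = [+0.0000, -0.0769, -0.4615, +0.2308]
  T[1,:] = [+0.0000, -0.0165, -0.2418, +0.4780]
  T[2,:] = [+0.0000, -0.0179, -0.1786, +0.7679]
  T[3,:] = [+0.0000, +0.0319, +0.2341, -0.4242]
moduli |λ_i(T)| = 0.7696, 0.1345, 0.0159, 0.0000.
ρ(T) = max|λ| = 0.7696; 0.7696 < 1, so it converges for any x₀.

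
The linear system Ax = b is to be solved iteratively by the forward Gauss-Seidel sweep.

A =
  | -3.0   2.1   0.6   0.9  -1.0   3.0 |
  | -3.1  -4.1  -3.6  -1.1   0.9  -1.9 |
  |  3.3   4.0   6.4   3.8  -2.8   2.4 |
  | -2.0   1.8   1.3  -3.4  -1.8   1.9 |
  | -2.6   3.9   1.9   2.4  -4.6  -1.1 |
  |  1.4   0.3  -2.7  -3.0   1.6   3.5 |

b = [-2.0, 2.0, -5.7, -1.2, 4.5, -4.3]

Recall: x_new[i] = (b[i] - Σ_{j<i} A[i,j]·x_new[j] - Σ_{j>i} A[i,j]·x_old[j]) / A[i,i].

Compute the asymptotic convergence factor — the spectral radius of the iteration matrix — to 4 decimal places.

1.2657

Split A = D + L + U, D = diag(-3, -4.1, 6.4, -3.4, -4.6, 3.5).
GS T = -(D+L)⁻¹U: row 0 first, T[0,3] = -(0.9)/(-3) = +0.3000; later rows by forward substitution.
  T[0,:] = [+0.0000, +0.7000, +0.2000, +0.3000, -0.3333, +1.0000]
  T[1,:] = [+0.0000, -0.5293, -1.0293, -0.4951, +0.4715, -1.2195]
  T[2,:] = [+0.0000, -0.0301, +0.5402, -0.4390, +0.3147, -0.1284]
  T[3,:] = [+0.0000, -0.7035, -0.4560, -0.6064, +0.0366, -0.7241]
  T[4,:] = [+0.0000, -1.2239, -1.0005, -1.0871, +0.7373, -2.2691]
  T[5,:] = [+0.0000, -0.3014, +0.4914, -0.4391, +0.0300, +0.0221]
|eigenvalues of T|: 1.2657, 0.9724, 0.9724, 0.1243, 0.1243, 0.0000.
spectral radius ρ = 1.2657; 1.2657 > 1 ⇒ diverges.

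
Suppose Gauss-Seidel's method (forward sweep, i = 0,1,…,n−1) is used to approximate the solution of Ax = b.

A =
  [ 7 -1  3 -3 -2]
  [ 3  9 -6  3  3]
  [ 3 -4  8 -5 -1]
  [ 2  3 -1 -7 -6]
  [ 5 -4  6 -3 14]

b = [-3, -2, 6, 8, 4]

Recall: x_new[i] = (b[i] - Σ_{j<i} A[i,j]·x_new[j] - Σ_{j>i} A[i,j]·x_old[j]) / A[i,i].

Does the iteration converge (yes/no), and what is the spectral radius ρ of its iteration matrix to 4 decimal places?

Let D = diag(7, 9, 8, -7, 14); L, U the strict triangles.
GS T = -(D+L)⁻¹U: row 0 first, T[0,2] = -(3)/(7) = -0.4286; later rows by forward substitution.
  T[0,:] = [+0.0000  +0.1429  -0.4286  +0.4286  +0.2857]
  T[1,:] = [+0.0000  -0.0476  +0.8095  -0.4762  -0.4286]
  T[2,:] = [+0.0000  -0.0774  +0.5655  +0.2262  -0.1964]
  T[3,:] = [+0.0000  +0.0315  +0.1437  -0.1139  -0.9311]
  T[4,:] = [+0.0000  -0.0247  +0.1728  -0.4105  -0.3398]
|roots of det(T-λI)|: 0.8586, 0.4907, 0.2742, 0.1577, 0.0000.
ρ(T) = max|λ| = 0.8586; 0.8586 < 1: convergent.

yes, ρ = 0.8586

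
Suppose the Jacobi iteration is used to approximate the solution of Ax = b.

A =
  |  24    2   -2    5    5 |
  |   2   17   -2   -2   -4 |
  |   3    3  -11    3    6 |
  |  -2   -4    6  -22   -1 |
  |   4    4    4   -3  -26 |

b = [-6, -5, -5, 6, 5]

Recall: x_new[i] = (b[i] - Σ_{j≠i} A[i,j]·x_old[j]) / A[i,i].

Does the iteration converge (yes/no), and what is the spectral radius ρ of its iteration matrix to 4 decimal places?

yes, ρ = 0.5086

A = D + L + U where D = diag(24, 17, -11, -22, -26).
T_J = -D⁻¹(L+U): T[2,1] = -(3)/(-11) = +0.2727; T[2,2] = 0.
  T[0,:] = [+0.0000 -0.0833 +0.0833 -0.2083 -0.2083]
  T[1,:] = [-0.1176 +0.0000 +0.1176 +0.1176 +0.2353]
  T[2,:] = [+0.2727 +0.2727 +0.0000 +0.2727 +0.5455]
  T[3,:] = [-0.0909 -0.1818 +0.2727 +0.0000 -0.0455]
  T[4,:] = [+0.1538 +0.1538 +0.1538 -0.1154 +0.0000]
eigenvalue magnitudes: 0.5086, 0.4216, 0.1404, 0.1404, 0.1282.
ρ = 0.5086; 0.5086 < 1, so it converges for any x₀.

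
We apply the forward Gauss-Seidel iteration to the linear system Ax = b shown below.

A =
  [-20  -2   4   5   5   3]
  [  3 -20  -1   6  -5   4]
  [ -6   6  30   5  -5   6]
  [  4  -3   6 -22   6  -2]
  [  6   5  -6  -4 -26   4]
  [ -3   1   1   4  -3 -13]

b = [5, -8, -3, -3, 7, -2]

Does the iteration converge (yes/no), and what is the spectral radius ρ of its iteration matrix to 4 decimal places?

yes, ρ = 0.5237

Let D = diag(-20, -20, 30, -22, -26, -13); L, U the strict triangles.
T_GS = -(D+L)⁻¹U: row 0 first, T[0,4] = -(5)/(-20) = +0.2500; later rows by forward substitution.
  T[0,:] = [+0.0000  -0.1000  +0.2000  +0.2500  +0.2500  +0.1500]
  T[1,:] = [+0.0000  -0.0150  -0.0200  +0.3375  -0.2125  +0.2225]
  T[2,:] = [+0.0000  -0.0170  +0.0440  -0.1842  +0.2592  -0.2145]
  T[3,:] = [+0.0000  -0.0208  +0.0511  -0.0508  +0.4178  -0.1525]
  T[4,:] = [+0.0000  -0.0188  +0.0243  +0.1729  -0.1073  +0.3042]
  T[5,:] = [+0.0000  +0.0186  -0.0342  -0.1014  +0.0992  -0.1511]
eigenvalue magnitudes: 0.5237, 0.1211, 0.1022, 0.1022, 0.0122, 0.0000.
spectral radius ρ = 0.5237; 0.5237 < 1: convergent.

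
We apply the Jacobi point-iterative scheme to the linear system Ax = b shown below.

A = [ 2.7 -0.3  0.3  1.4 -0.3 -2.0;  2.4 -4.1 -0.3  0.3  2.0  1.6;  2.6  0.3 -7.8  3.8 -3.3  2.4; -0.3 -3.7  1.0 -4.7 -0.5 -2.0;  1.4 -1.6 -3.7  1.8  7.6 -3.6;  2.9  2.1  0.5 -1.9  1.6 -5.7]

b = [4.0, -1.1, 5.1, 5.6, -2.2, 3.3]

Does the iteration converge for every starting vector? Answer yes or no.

Split A = D + L + U, D = diag(2.7, -4.1, -7.8, -4.7, 7.6, -5.7).
Jacobi: T = -D⁻¹(L+U), T[3,0] = -(-0.3)/(-4.7) = -0.0638; T[3,3] = 0.
  T[0,:] = [+0.0000, +0.1111, -0.1111, -0.5185, +0.1111, +0.7407]
  T[1,:] = [+0.5854, +0.0000, -0.0732, +0.0732, +0.4878, +0.3902]
  T[2,:] = [+0.3333, +0.0385, +0.0000, +0.4872, -0.4231, +0.3077]
  T[3,:] = [-0.0638, -0.7872, +0.2128, +0.0000, -0.1064, -0.4255]
  T[4,:] = [-0.1842, +0.2105, +0.4868, -0.2368, +0.0000, +0.4737]
  T[5,:] = [+0.5088, +0.3684, +0.0877, -0.3333, +0.2807, +0.0000]
eigenvalue magnitudes: 1.3261, 0.7554, 0.7554, 0.6796, 0.4824, 0.4824.
spectral radius ρ = 1.3261; 1.3261 > 1, so it fails to converge.

no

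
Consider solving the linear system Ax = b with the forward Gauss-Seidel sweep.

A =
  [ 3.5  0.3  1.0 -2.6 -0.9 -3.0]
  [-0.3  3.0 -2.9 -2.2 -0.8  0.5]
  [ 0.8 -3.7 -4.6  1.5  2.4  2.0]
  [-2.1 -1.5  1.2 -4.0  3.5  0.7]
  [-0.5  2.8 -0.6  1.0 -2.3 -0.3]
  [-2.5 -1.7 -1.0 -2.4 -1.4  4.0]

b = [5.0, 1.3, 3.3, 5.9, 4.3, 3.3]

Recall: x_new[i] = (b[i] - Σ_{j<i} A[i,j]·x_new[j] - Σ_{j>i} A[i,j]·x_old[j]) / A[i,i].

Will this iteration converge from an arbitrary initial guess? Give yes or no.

Let D = diag(3.5, 3, -4.6, -4, -2.3, 4); L, U the strict triangles.
GS T = -(D+L)⁻¹U: row 0 first, T[0,5] = -(-3)/(3.5) = +0.8571; later rows by forward substitution.
  T[0,:] = [+0.0000 -0.0857 -0.2857 +0.7429 +0.2571 +0.8571]
  T[1,:] = [+0.0000 -0.0086 +0.9381 +0.8076 +0.2924 -0.0810]
  T[2,:] = [+0.0000 -0.0080 -0.8042 -0.1943 +0.3313 +0.6490]
  T[3,:] = [+0.0000 +0.0458 -0.4431 -0.7512 +0.7297 -0.0500]
  T[4,:] = [+0.0000 +0.0302 +1.2213 +0.5458 +0.5309 -0.6063]
  T[5,:] = [+0.0000 -0.0212 +0.1807 +0.4993 +0.9915 +0.4214]
moduli |λ_i(T)| = 1.4885, 0.4515, 0.4515, 0.1067, 0.0595, 0.0000.
spectral radius ρ = 1.4885; 1.4885 > 1 ⇒ diverges.

no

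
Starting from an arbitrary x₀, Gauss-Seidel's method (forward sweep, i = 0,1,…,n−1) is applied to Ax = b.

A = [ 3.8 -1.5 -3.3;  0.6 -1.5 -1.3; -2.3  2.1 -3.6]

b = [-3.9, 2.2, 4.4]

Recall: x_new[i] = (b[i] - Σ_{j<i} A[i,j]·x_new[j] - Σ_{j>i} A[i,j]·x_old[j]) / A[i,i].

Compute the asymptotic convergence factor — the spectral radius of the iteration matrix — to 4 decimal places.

Diagonal D = diag(3.8, -1.5, -3.6); L, U strict lower/upper.
T_GS = -(D+L)⁻¹U: row 0 first, T[0,2] = -(-3.3)/(3.8) = +0.8684; later rows by forward substitution.
  T[0,:] = [+0.0000 +0.3947 +0.8684]
  T[1,:] = [+0.0000 +0.1579 -0.5193]
  T[2,:] = [+0.0000 -0.1601 -0.8577]
moduli |λ_i(T)| = 0.9339, 0.2340, 0.0000.
ρ = 0.9339; 0.9339 < 1, so it converges for any x₀.

0.9339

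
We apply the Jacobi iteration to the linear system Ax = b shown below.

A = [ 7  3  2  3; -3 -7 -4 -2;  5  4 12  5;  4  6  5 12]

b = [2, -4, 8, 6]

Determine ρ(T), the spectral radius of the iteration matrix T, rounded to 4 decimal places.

1.2111

Let D = diag(7, -7, 12, 12); L, U the strict triangles.
Jacobi: T = -D⁻¹(L+U), T[0,3] = -(3)/(7) = -0.4286; T[0,0] = 0.
  T[0,:] = [+0.0000  -0.4286  -0.2857  -0.4286]
  T[1,:] = [-0.4286  +0.0000  -0.5714  -0.2857]
  T[2,:] = [-0.4167  -0.3333  +0.0000  -0.4167]
  T[3,:] = [-0.3333  -0.5000  -0.4167  +0.0000]
moduli |λ_i(T)| = 1.2111, 0.4610, 0.4610, 0.3508.
ρ(T) = max|λ| = 1.2111; 1.2111 > 1 ⇒ diverges.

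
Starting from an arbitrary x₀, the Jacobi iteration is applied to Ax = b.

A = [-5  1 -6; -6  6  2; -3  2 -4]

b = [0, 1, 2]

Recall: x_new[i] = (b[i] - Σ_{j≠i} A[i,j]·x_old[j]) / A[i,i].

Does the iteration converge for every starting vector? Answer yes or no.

no

A = D + L + U where D = diag(-5, 6, -4).
T_J = -D⁻¹(L+U): T[1,0] = -(-6)/(6) = +1.0000; T[1,1] = 0.
  T[0,:] = [+0.0000, +0.2000, -1.2000]
  T[1,:] = [+1.0000, +0.0000, -0.3333]
  T[2,:] = [-0.7500, +0.5000, +0.0000]
|eigenvalues of T|: 1.1826, 0.6820, 0.6820.
spectral radius ρ = 1.1826; 1.1826 > 1: divergent.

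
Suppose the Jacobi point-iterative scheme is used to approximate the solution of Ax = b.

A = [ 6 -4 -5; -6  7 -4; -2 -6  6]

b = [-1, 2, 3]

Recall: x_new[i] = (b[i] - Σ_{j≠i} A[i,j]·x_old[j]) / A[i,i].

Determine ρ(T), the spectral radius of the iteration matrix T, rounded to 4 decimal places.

1.4190

Diagonal D = diag(6, 7, 6); L, U strict lower/upper.
Jacobi T = -D⁻¹(L+U): T[0,2] = -(-5)/(6) = +0.8333; T[0,0] = 0.
  T[0,:] = [+0.0000  +0.6667  +0.8333]
  T[1,:] = [+0.8571  +0.0000  +0.5714]
  T[2,:] = [+0.3333  +1.0000  +0.0000]
|roots of det(T-λI)|: 1.4190, 0.7700, 0.7700.
spectral radius ρ = 1.4190; 1.4190 > 1: divergent.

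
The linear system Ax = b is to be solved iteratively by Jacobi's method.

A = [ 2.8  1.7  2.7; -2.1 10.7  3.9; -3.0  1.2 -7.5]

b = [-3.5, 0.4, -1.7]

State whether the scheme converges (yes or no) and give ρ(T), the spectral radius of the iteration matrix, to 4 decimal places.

Write A = D+L+U with D = diag(2.8, 10.7, -7.5).
Jacobi: T = -D⁻¹(L+U), T[0,2] = -(2.7)/(2.8) = -0.9643; T[0,0] = 0.
  T[0,:] = [+0.0000 -0.6071 -0.9643]
  T[1,:] = [+0.1963 +0.0000 -0.3645]
  T[2,:] = [-0.4000 +0.1600 +0.0000]
|eigenvalues of T|: 0.6299, 0.4343, 0.4343.
ρ = 0.6299; 0.6299 < 1: convergent.

yes, ρ = 0.6299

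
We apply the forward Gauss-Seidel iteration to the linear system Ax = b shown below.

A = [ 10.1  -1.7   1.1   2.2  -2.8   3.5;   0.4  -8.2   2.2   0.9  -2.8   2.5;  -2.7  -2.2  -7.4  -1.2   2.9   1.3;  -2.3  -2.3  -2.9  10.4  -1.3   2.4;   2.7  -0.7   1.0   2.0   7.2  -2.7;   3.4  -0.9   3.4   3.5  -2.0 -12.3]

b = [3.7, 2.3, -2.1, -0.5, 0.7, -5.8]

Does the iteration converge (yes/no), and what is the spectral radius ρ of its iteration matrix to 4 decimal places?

yes, ρ = 0.7911

Split A = D + L + U, D = diag(10.1, -8.2, -7.4, 10.4, 7.2, -12.3).
T_GS = -(D+L)⁻¹U: row 0 first, T[0,1] = -(-1.7)/(10.1) = +0.1683; later rows by forward substitution.
  T[0,:] = [+0.0000 +0.1683 -0.1089 -0.2178 +0.2772 -0.3465]
  T[1,:] = [+0.0000 +0.0082 +0.2630 +0.0991 -0.3279 +0.2880]
  T[2,:] = [+0.0000 -0.0639 -0.0384 -0.1122 +0.3882 +0.2165]
  T[3,:] = [+0.0000 +0.0212 +0.0234 -0.0575 +0.2220 -0.1833]
  T[4,:] = [+0.0000 -0.0594 +0.0653 +0.1229 -0.2514 +0.5538]
  T[5,:] = [+0.0000 +0.0440 -0.0639 -0.1348 +0.3120 -0.1992]
moduli |λ_i(T)| = 0.7911, 0.1440, 0.1440, 0.1353, 0.0428, 0.0000.
ρ = 0.7911; 0.7911 < 1: convergent.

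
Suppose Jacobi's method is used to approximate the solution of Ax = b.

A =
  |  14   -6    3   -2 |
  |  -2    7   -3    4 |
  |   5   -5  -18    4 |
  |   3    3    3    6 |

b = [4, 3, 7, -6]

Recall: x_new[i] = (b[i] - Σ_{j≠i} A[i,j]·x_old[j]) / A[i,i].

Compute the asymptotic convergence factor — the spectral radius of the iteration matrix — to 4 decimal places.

Write A = D+L+U with D = diag(14, 7, -18, 6).
Jacobi T = -D⁻¹(L+U): T[0,1] = -(-6)/(14) = +0.4286; T[0,0] = 0.
  T[0,:] = [+0.0000, +0.4286, -0.2143, +0.1429]
  T[1,:] = [+0.2857, +0.0000, +0.4286, -0.5714]
  T[2,:] = [+0.2778, -0.2778, +0.0000, +0.2222]
  T[3,:] = [-0.5000, -0.5000, -0.5000, +0.0000]
|eigenvalues of T|: 0.5591, 0.4692, 0.4692, 0.4606.
spectral radius ρ = 0.5591; 0.5591 < 1 ⇒ converges.

0.5591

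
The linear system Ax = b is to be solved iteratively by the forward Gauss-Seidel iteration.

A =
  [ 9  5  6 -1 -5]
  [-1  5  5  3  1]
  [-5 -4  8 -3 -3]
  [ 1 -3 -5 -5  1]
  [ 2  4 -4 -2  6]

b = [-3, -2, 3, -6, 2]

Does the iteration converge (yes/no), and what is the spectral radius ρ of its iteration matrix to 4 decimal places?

Let D = diag(9, 5, 8, -5, 6); L, U the strict triangles.
GS T = -(D+L)⁻¹U: row 0 first, T[0,4] = -(-5)/(9) = +0.5556; later rows by forward substitution.
  T[0,:] = [+0.0000 -0.5556 -0.6667 +0.1111 +0.5556]
  T[1,:] = [+0.0000 -0.1111 -1.1333 -0.5778 -0.0889]
  T[2,:] = [+0.0000 -0.4028 -0.9833 +0.1556 +0.6778]
  T[3,:] = [+0.0000 +0.3583 +1.5300 +0.2133 -0.3133]
  T[4,:] = [+0.0000 +0.1102 +0.8322 +0.5230 +0.2215]
eigenvalue magnitudes: 1.4349, 0.8607, 0.1570, 0.0716, 0.0000.
ρ = 1.4349; 1.4349 > 1: divergent.

no, ρ = 1.4349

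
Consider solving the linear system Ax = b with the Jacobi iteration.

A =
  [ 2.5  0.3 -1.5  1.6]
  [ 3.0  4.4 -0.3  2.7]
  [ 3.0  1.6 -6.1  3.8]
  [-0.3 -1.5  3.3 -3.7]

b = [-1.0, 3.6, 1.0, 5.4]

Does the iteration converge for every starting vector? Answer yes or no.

no

Let D = diag(2.5, 4.4, -6.1, -3.7); L, U the strict triangles.
Jacobi: T = -D⁻¹(L+U), T[3,2] = -(3.3)/(-3.7) = +0.8919; T[3,3] = 0.
  T[0,:] = [+0.0000  -0.1200  +0.6000  -0.6400]
  T[1,:] = [-0.6818  +0.0000  +0.0682  -0.6136]
  T[2,:] = [+0.4918  +0.2623  +0.0000  +0.6230]
  T[3,:] = [-0.0811  -0.4054  +0.8919  +0.0000]
|roots of det(T-λI)|: 1.3716, 0.5580, 0.4198, 0.4198.
spectral radius ρ = 1.3716; 1.3716 > 1, so it fails to converge.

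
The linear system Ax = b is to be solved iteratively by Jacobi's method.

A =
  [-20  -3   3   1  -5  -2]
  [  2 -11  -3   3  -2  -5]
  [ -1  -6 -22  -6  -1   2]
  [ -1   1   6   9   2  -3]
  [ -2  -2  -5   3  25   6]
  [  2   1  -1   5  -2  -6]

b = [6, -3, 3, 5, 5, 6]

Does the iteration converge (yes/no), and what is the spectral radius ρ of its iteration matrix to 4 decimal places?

Write A = D+L+U with D = diag(-20, -11, -22, 9, 25, -6).
Jacobi T = -D⁻¹(L+U): T[2,4] = -(-1)/(-22) = -0.0455; T[2,2] = 0.
  T[0,:] = [+0.0000, -0.1500, +0.1500, +0.0500, -0.2500, -0.1000]
  T[1,:] = [+0.1818, +0.0000, -0.2727, +0.2727, -0.1818, -0.4545]
  T[2,:] = [-0.0455, -0.2727, +0.0000, -0.2727, -0.0455, +0.0909]
  T[3,:] = [+0.1111, -0.1111, -0.6667, +0.0000, -0.2222, +0.3333]
  T[4,:] = [+0.0800, +0.0800, +0.2000, -0.1200, +0.0000, -0.2400]
  T[5,:] = [+0.3333, +0.1667, -0.1667, +0.8333, -0.3333, +0.0000]
moduli |λ_i(T)| = 0.7226, 0.4158, 0.4158, 0.3501, 0.2301, 0.2301.
ρ(T) = max|λ| = 0.7226; 0.7226 < 1, so it converges for any x₀.

yes, ρ = 0.7226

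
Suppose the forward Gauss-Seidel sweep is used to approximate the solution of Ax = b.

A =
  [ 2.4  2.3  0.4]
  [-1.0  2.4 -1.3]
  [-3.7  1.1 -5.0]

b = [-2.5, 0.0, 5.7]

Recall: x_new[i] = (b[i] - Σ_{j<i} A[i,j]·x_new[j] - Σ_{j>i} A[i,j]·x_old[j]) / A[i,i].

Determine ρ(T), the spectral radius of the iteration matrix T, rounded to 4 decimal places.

A = D + L + U where D = diag(2.4, 2.4, -5).
GS T = -(D+L)⁻¹U: row 0 first, T[0,1] = -(2.3)/(2.4) = -0.9583; later rows by forward substitution.
  T[0,:] = [+0.0000 -0.9583 -0.1667]
  T[1,:] = [+0.0000 -0.3993 +0.4722]
  T[2,:] = [+0.0000 +0.6213 +0.2272]
moduli |λ_i(T)| = 0.7118, 0.5397, 0.0000.
ρ(T) = max|λ| = 0.7118; 0.7118 < 1: convergent.

0.7118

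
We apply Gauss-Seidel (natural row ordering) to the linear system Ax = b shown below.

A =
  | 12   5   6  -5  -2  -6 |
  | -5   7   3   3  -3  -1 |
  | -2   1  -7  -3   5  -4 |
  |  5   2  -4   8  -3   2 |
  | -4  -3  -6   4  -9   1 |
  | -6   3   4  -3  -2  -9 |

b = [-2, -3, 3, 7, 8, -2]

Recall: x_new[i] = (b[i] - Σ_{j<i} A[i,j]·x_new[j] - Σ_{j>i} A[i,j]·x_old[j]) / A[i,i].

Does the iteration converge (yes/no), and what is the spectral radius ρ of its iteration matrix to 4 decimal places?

no, ρ = 1.3441

Write A = D+L+U with D = diag(12, 7, -7, 8, -9, -9).
GS T = -(D+L)⁻¹U: row 0 first, T[0,1] = -(5)/(12) = -0.4167; later rows by forward substitution.
  T[0,:] = [+0.0000  -0.4167  -0.5000  +0.4167  +0.1667  +0.5000]
  T[1,:] = [+0.0000  -0.2976  -0.7857  -0.1310  +0.5476  +0.5000]
  T[2,:] = [+0.0000  +0.0765  +0.0306  -0.5663  +0.7449  -0.6429]
  T[3,:] = [+0.0000  +0.3731  +0.5242  -0.5108  +0.5064  -1.0089]
  T[4,:] = [+0.0000  +0.3992  +0.6967  +0.0090  -0.5282  -0.2976]
  T[5,:] = [+0.0000  -0.0005  -0.2445  -0.4048  +0.3511  -0.0499]
eigenvalue magnitudes: 1.3441, 0.5364, 0.3388, 0.0933, 0.0933, 0.0000.
ρ = 1.3441; 1.3441 > 1: divergent.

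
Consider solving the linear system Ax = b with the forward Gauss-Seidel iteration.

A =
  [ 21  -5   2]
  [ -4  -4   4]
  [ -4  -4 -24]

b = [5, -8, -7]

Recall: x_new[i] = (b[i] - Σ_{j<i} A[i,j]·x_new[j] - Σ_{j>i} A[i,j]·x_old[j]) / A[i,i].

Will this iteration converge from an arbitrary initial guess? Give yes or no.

Diagonal D = diag(21, -4, -24); L, U strict lower/upper.
T_GS = -(D+L)⁻¹U: row 0 first, T[0,1] = -(-5)/(21) = +0.2381; later rows by forward substitution.
  T[0,:] = [+0.0000  +0.2381  -0.0952]
  T[1,:] = [+0.0000  -0.2381  +1.0952]
  T[2,:] = [+0.0000  +0.0000  -0.1667]
|eigenvalues of T|: 0.2381, 0.1667, 0.0000.
spectral radius ρ = 0.2381; 0.2381 < 1 ⇒ converges.

yes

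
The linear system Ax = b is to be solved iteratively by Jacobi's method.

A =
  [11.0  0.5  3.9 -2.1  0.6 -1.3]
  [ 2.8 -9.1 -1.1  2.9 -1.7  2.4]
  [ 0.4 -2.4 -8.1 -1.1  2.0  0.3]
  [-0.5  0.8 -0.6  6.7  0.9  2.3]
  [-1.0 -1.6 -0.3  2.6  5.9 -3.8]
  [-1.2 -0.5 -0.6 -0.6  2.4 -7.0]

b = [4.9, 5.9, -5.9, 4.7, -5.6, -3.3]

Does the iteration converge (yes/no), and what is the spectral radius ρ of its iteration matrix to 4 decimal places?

A = D + L + U where D = diag(11, -9.1, -8.1, 6.7, 5.9, -7).
Jacobi: T = -D⁻¹(L+U), T[0,4] = -(0.6)/(11) = -0.0545; T[0,0] = 0.
  T[0,:] = [+0.0000  -0.0455  -0.3545  +0.1909  -0.0545  +0.1182]
  T[1,:] = [+0.3077  +0.0000  -0.1209  +0.3187  -0.1868  +0.2637]
  T[2,:] = [+0.0494  -0.2963  +0.0000  -0.1358  +0.2469  +0.0370]
  T[3,:] = [+0.0746  -0.1194  +0.0896  +0.0000  -0.1343  -0.3433]
  T[4,:] = [+0.1695  +0.2712  +0.0508  -0.4407  +0.0000  +0.6441]
  T[5,:] = [-0.1714  -0.0714  -0.0857  -0.0857  +0.3429  +0.0000]
|eigenvalues of T|: 0.5264, 0.3798, 0.3798, 0.2904, 0.2250, 0.2250.
ρ = 0.5264; 0.5264 < 1 ⇒ converges.

yes, ρ = 0.5264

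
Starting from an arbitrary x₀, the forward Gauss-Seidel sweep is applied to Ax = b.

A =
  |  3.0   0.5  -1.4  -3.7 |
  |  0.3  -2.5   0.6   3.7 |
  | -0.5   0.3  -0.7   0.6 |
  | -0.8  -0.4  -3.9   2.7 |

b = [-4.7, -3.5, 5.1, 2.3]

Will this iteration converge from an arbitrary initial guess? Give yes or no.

A = D + L + U where D = diag(3, -2.5, -0.7, 2.7).
Gauss-Seidel: T = -(D+L)⁻¹U, row 0 first, T[0,3] = -(-3.7)/(3) = +1.2333; later rows by forward substitution.
  T[0,:] = [+0.0000, -0.1667, +0.4667, +1.2333]
  T[1,:] = [+0.0000, -0.0200, +0.2960, +1.6280]
  T[2,:] = [+0.0000, +0.1105, -0.2065, +0.6739]
  T[3,:] = [+0.0000, +0.1072, -0.1161, +1.5800]
moduli |λ_i(T)| = 1.6435, 0.3099, 0.0199, 0.0000.
spectral radius ρ = 1.6435; 1.6435 > 1, so it fails to converge.

no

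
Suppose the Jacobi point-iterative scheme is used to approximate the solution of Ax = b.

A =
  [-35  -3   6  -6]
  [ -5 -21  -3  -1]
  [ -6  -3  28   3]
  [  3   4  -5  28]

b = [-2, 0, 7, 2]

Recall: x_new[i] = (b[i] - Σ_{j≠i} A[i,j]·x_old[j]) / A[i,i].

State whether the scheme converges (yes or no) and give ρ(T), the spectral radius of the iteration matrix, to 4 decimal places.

A = D + L + U where D = diag(-35, -21, 28, 28).
Jacobi: T = -D⁻¹(L+U), T[1,2] = -(-3)/(-21) = -0.1429; T[1,1] = 0.
  T[0,:] = [+0.0000  -0.0857  +0.1714  -0.1714]
  T[1,:] = [-0.2381  +0.0000  -0.1429  -0.0476]
  T[2,:] = [+0.2143  +0.1071  +0.0000  -0.1071]
  T[3,:] = [-0.1071  -0.1429  +0.1786  +0.0000]
|roots of det(T-λI)|: 0.3159, 0.2180, 0.2180, 0.0146.
spectral radius ρ = 0.3159; 0.3159 < 1: convergent.

yes, ρ = 0.3159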